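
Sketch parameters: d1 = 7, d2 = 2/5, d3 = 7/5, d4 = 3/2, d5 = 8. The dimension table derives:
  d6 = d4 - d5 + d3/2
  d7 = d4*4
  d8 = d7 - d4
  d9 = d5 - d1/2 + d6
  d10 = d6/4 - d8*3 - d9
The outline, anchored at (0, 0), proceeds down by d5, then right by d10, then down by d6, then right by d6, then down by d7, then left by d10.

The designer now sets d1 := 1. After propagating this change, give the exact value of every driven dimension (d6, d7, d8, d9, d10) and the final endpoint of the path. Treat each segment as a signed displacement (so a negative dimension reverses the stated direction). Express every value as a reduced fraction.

Apply edit: d1 := 1
  d6 = d4 - d5 + d3/2 = -29/5
  d7 = d4*4 = 6
  d8 = d7 - d4 = 9/2
  d9 = d5 - d1/2 + d6 = 17/10
  d10 = d6/4 - d8*3 - d9 = -333/20
Walk from origin (0, 0):
  seg 1: down by d5 = 8 → (0, -8)
  seg 2: right by d10 = -333/20 → (-333/20, -8)
  seg 3: down by d6 = -29/5 → (-333/20, -11/5)
  seg 4: right by d6 = -29/5 → (-449/20, -11/5)
  seg 5: down by d7 = 6 → (-449/20, -41/5)
  seg 6: left by d10 = -333/20 → (-29/5, -41/5)

d6 = -29/5
d7 = 6
d8 = 9/2
d9 = 17/10
d10 = -333/20
endpoint = (-29/5, -41/5)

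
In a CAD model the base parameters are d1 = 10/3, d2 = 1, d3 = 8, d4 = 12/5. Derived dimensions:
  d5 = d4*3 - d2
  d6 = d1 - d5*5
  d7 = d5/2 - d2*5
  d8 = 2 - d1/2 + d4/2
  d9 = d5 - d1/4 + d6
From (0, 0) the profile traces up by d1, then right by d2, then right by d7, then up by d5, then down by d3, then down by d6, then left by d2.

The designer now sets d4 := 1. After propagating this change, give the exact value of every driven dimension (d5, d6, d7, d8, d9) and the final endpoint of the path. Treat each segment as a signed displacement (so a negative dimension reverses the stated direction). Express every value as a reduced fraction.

Apply edit: d4 := 1
  d5 = d4*3 - d2 = 2
  d6 = d1 - d5*5 = -20/3
  d7 = d5/2 - d2*5 = -4
  d8 = 2 - d1/2 + d4/2 = 5/6
  d9 = d5 - d1/4 + d6 = -11/2
Walk from origin (0, 0):
  seg 1: up by d1 = 10/3 → (0, 10/3)
  seg 2: right by d2 = 1 → (1, 10/3)
  seg 3: right by d7 = -4 → (-3, 10/3)
  seg 4: up by d5 = 2 → (-3, 16/3)
  seg 5: down by d3 = 8 → (-3, -8/3)
  seg 6: down by d6 = -20/3 → (-3, 4)
  seg 7: left by d2 = 1 → (-4, 4)

d5 = 2
d6 = -20/3
d7 = -4
d8 = 5/6
d9 = -11/2
endpoint = (-4, 4)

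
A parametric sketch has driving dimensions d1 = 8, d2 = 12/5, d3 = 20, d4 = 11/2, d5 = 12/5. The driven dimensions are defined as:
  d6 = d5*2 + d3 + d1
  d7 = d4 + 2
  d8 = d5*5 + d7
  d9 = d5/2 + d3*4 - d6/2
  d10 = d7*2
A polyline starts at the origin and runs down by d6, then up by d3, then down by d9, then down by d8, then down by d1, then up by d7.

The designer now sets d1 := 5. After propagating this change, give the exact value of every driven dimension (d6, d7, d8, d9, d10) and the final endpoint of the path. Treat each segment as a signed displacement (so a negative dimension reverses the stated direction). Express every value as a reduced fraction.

d6 = 149/5
d7 = 15/2
d8 = 39/2
d9 = 663/10
d10 = 15
endpoint = (0, -931/10)

Apply edit: d1 := 5
  d6 = d5*2 + d3 + d1 = 149/5
  d7 = d4 + 2 = 15/2
  d8 = d5*5 + d7 = 39/2
  d9 = d5/2 + d3*4 - d6/2 = 663/10
  d10 = d7*2 = 15
Walk from origin (0, 0):
  seg 1: down by d6 = 149/5 → (0, -149/5)
  seg 2: up by d3 = 20 → (0, -49/5)
  seg 3: down by d9 = 663/10 → (0, -761/10)
  seg 4: down by d8 = 39/2 → (0, -478/5)
  seg 5: down by d1 = 5 → (0, -503/5)
  seg 6: up by d7 = 15/2 → (0, -931/10)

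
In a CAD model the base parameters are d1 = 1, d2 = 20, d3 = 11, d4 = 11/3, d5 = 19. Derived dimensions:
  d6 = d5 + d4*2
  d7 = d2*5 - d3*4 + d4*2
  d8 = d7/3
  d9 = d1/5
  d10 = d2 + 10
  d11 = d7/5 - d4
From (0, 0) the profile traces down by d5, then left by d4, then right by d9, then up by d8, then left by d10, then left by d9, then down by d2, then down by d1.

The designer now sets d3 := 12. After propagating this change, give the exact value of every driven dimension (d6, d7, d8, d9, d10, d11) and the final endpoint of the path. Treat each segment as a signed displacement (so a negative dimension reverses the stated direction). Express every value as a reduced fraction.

d6 = 79/3
d7 = 178/3
d8 = 178/9
d9 = 1/5
d10 = 30
d11 = 41/5
endpoint = (-101/3, -182/9)

Apply edit: d3 := 12
  d6 = d5 + d4*2 = 79/3
  d7 = d2*5 - d3*4 + d4*2 = 178/3
  d8 = d7/3 = 178/9
  d9 = d1/5 = 1/5
  d10 = d2 + 10 = 30
  d11 = d7/5 - d4 = 41/5
Walk from origin (0, 0):
  seg 1: down by d5 = 19 → (0, -19)
  seg 2: left by d4 = 11/3 → (-11/3, -19)
  seg 3: right by d9 = 1/5 → (-52/15, -19)
  seg 4: up by d8 = 178/9 → (-52/15, 7/9)
  seg 5: left by d10 = 30 → (-502/15, 7/9)
  seg 6: left by d9 = 1/5 → (-101/3, 7/9)
  seg 7: down by d2 = 20 → (-101/3, -173/9)
  seg 8: down by d1 = 1 → (-101/3, -182/9)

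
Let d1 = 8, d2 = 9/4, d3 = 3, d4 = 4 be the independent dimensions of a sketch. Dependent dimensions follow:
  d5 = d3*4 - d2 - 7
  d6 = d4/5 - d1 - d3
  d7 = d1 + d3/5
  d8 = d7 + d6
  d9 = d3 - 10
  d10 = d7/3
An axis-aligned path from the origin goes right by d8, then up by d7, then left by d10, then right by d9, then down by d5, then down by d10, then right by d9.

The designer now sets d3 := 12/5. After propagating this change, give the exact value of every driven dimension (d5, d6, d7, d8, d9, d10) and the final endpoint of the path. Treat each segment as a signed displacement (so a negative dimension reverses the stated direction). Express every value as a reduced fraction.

d5 = 7/20
d6 = -48/5
d7 = 212/25
d8 = -28/25
d9 = -38/5
d10 = 212/75
endpoint = (-1436/75, 1591/300)

Apply edit: d3 := 12/5
  d5 = d3*4 - d2 - 7 = 7/20
  d6 = d4/5 - d1 - d3 = -48/5
  d7 = d1 + d3/5 = 212/25
  d8 = d7 + d6 = -28/25
  d9 = d3 - 10 = -38/5
  d10 = d7/3 = 212/75
Walk from origin (0, 0):
  seg 1: right by d8 = -28/25 → (-28/25, 0)
  seg 2: up by d7 = 212/25 → (-28/25, 212/25)
  seg 3: left by d10 = 212/75 → (-296/75, 212/25)
  seg 4: right by d9 = -38/5 → (-866/75, 212/25)
  seg 5: down by d5 = 7/20 → (-866/75, 813/100)
  seg 6: down by d10 = 212/75 → (-866/75, 1591/300)
  seg 7: right by d9 = -38/5 → (-1436/75, 1591/300)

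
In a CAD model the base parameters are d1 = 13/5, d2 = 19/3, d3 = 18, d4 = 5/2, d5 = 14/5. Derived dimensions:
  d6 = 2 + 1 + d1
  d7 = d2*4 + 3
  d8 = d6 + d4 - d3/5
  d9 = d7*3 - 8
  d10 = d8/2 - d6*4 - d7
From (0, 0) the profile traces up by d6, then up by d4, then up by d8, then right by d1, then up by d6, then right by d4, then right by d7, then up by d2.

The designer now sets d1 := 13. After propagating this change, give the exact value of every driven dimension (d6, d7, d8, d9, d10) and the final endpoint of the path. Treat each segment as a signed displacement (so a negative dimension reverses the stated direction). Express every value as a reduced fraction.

d6 = 16
d7 = 85/3
d8 = 149/10
d9 = 77
d10 = -5093/60
endpoint = (263/6, 836/15)

Apply edit: d1 := 13
  d6 = 2 + 1 + d1 = 16
  d7 = d2*4 + 3 = 85/3
  d8 = d6 + d4 - d3/5 = 149/10
  d9 = d7*3 - 8 = 77
  d10 = d8/2 - d6*4 - d7 = -5093/60
Walk from origin (0, 0):
  seg 1: up by d6 = 16 → (0, 16)
  seg 2: up by d4 = 5/2 → (0, 37/2)
  seg 3: up by d8 = 149/10 → (0, 167/5)
  seg 4: right by d1 = 13 → (13, 167/5)
  seg 5: up by d6 = 16 → (13, 247/5)
  seg 6: right by d4 = 5/2 → (31/2, 247/5)
  seg 7: right by d7 = 85/3 → (263/6, 247/5)
  seg 8: up by d2 = 19/3 → (263/6, 836/15)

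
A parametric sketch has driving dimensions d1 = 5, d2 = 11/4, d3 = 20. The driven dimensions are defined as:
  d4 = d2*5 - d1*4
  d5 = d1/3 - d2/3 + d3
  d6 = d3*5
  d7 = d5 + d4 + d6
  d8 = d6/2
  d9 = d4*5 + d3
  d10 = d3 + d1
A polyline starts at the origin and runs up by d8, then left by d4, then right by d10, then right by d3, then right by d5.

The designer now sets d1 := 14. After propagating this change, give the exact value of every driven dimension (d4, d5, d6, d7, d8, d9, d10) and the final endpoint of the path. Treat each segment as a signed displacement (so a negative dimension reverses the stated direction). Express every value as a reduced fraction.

Apply edit: d1 := 14
  d4 = d2*5 - d1*4 = -169/4
  d5 = d1/3 - d2/3 + d3 = 95/4
  d6 = d3*5 = 100
  d7 = d5 + d4 + d6 = 163/2
  d8 = d6/2 = 50
  d9 = d4*5 + d3 = -765/4
  d10 = d3 + d1 = 34
Walk from origin (0, 0):
  seg 1: up by d8 = 50 → (0, 50)
  seg 2: left by d4 = -169/4 → (169/4, 50)
  seg 3: right by d10 = 34 → (305/4, 50)
  seg 4: right by d3 = 20 → (385/4, 50)
  seg 5: right by d5 = 95/4 → (120, 50)

d4 = -169/4
d5 = 95/4
d6 = 100
d7 = 163/2
d8 = 50
d9 = -765/4
d10 = 34
endpoint = (120, 50)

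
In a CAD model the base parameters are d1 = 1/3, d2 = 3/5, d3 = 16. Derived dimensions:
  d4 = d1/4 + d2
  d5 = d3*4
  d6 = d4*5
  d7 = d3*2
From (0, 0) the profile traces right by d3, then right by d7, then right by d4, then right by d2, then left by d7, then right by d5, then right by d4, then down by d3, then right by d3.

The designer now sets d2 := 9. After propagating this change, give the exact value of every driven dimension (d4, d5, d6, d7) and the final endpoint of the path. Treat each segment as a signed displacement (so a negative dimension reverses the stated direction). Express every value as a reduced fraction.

d4 = 109/12
d5 = 64
d6 = 545/12
d7 = 32
endpoint = (739/6, -16)

Apply edit: d2 := 9
  d4 = d1/4 + d2 = 109/12
  d5 = d3*4 = 64
  d6 = d4*5 = 545/12
  d7 = d3*2 = 32
Walk from origin (0, 0):
  seg 1: right by d3 = 16 → (16, 0)
  seg 2: right by d7 = 32 → (48, 0)
  seg 3: right by d4 = 109/12 → (685/12, 0)
  seg 4: right by d2 = 9 → (793/12, 0)
  seg 5: left by d7 = 32 → (409/12, 0)
  seg 6: right by d5 = 64 → (1177/12, 0)
  seg 7: right by d4 = 109/12 → (643/6, 0)
  seg 8: down by d3 = 16 → (643/6, -16)
  seg 9: right by d3 = 16 → (739/6, -16)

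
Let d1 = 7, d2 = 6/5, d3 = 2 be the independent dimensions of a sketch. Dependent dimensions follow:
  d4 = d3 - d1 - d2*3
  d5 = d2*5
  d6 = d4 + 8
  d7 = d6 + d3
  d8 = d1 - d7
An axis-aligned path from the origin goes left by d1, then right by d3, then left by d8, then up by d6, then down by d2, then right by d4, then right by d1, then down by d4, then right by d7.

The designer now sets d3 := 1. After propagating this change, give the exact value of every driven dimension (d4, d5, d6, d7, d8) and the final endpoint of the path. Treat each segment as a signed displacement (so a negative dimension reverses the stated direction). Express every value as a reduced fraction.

Apply edit: d3 := 1
  d4 = d3 - d1 - d2*3 = -48/5
  d5 = d2*5 = 6
  d6 = d4 + 8 = -8/5
  d7 = d6 + d3 = -3/5
  d8 = d1 - d7 = 38/5
Walk from origin (0, 0):
  seg 1: left by d1 = 7 → (-7, 0)
  seg 2: right by d3 = 1 → (-6, 0)
  seg 3: left by d8 = 38/5 → (-68/5, 0)
  seg 4: up by d6 = -8/5 → (-68/5, -8/5)
  seg 5: down by d2 = 6/5 → (-68/5, -14/5)
  seg 6: right by d4 = -48/5 → (-116/5, -14/5)
  seg 7: right by d1 = 7 → (-81/5, -14/5)
  seg 8: down by d4 = -48/5 → (-81/5, 34/5)
  seg 9: right by d7 = -3/5 → (-84/5, 34/5)

d4 = -48/5
d5 = 6
d6 = -8/5
d7 = -3/5
d8 = 38/5
endpoint = (-84/5, 34/5)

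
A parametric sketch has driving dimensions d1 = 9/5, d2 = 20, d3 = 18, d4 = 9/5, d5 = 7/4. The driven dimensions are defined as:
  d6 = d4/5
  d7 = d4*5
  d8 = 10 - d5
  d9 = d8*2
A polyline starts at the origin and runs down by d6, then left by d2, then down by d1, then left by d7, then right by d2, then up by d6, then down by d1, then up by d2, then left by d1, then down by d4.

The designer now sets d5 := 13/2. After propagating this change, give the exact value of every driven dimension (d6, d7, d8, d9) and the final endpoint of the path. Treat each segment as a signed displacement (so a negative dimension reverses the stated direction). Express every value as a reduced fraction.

d6 = 9/25
d7 = 9
d8 = 7/2
d9 = 7
endpoint = (-54/5, 73/5)

Apply edit: d5 := 13/2
  d6 = d4/5 = 9/25
  d7 = d4*5 = 9
  d8 = 10 - d5 = 7/2
  d9 = d8*2 = 7
Walk from origin (0, 0):
  seg 1: down by d6 = 9/25 → (0, -9/25)
  seg 2: left by d2 = 20 → (-20, -9/25)
  seg 3: down by d1 = 9/5 → (-20, -54/25)
  seg 4: left by d7 = 9 → (-29, -54/25)
  seg 5: right by d2 = 20 → (-9, -54/25)
  seg 6: up by d6 = 9/25 → (-9, -9/5)
  seg 7: down by d1 = 9/5 → (-9, -18/5)
  seg 8: up by d2 = 20 → (-9, 82/5)
  seg 9: left by d1 = 9/5 → (-54/5, 82/5)
  seg 10: down by d4 = 9/5 → (-54/5, 73/5)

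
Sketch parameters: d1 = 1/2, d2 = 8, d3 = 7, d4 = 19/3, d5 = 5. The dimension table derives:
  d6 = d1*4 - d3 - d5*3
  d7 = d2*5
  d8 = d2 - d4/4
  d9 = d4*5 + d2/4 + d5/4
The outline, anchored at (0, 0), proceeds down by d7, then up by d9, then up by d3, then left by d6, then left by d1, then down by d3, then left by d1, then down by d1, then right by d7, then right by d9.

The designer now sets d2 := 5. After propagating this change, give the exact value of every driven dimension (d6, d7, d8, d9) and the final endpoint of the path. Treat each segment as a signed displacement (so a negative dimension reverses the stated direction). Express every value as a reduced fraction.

d6 = -20
d7 = 25
d8 = 41/12
d9 = 205/6
endpoint = (469/6, 26/3)

Apply edit: d2 := 5
  d6 = d1*4 - d3 - d5*3 = -20
  d7 = d2*5 = 25
  d8 = d2 - d4/4 = 41/12
  d9 = d4*5 + d2/4 + d5/4 = 205/6
Walk from origin (0, 0):
  seg 1: down by d7 = 25 → (0, -25)
  seg 2: up by d9 = 205/6 → (0, 55/6)
  seg 3: up by d3 = 7 → (0, 97/6)
  seg 4: left by d6 = -20 → (20, 97/6)
  seg 5: left by d1 = 1/2 → (39/2, 97/6)
  seg 6: down by d3 = 7 → (39/2, 55/6)
  seg 7: left by d1 = 1/2 → (19, 55/6)
  seg 8: down by d1 = 1/2 → (19, 26/3)
  seg 9: right by d7 = 25 → (44, 26/3)
  seg 10: right by d9 = 205/6 → (469/6, 26/3)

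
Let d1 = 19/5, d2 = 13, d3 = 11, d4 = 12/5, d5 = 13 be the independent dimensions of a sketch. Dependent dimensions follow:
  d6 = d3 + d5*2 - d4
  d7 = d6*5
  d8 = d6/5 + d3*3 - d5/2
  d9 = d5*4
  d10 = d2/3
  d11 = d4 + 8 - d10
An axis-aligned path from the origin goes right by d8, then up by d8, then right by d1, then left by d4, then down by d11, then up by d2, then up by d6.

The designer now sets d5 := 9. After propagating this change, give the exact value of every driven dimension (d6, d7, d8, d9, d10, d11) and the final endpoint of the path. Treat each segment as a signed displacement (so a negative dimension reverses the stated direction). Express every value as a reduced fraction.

Apply edit: d5 := 9
  d6 = d3 + d5*2 - d4 = 133/5
  d7 = d6*5 = 133
  d8 = d6/5 + d3*3 - d5/2 = 1691/50
  d9 = d5*4 = 36
  d10 = d2/3 = 13/3
  d11 = d4 + 8 - d10 = 91/15
Walk from origin (0, 0):
  seg 1: right by d8 = 1691/50 → (1691/50, 0)
  seg 2: up by d8 = 1691/50 → (1691/50, 1691/50)
  seg 3: right by d1 = 19/5 → (1881/50, 1691/50)
  seg 4: left by d4 = 12/5 → (1761/50, 1691/50)
  seg 5: down by d11 = 91/15 → (1761/50, 4163/150)
  seg 6: up by d2 = 13 → (1761/50, 6113/150)
  seg 7: up by d6 = 133/5 → (1761/50, 10103/150)

d6 = 133/5
d7 = 133
d8 = 1691/50
d9 = 36
d10 = 13/3
d11 = 91/15
endpoint = (1761/50, 10103/150)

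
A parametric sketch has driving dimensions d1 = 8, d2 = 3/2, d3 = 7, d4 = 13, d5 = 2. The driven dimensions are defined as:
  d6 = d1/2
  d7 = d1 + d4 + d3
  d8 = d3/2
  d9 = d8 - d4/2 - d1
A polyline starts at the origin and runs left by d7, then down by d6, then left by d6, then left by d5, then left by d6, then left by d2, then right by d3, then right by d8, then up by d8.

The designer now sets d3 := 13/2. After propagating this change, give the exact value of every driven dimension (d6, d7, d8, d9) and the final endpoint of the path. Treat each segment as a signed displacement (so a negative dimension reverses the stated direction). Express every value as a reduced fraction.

Apply edit: d3 := 13/2
  d6 = d1/2 = 4
  d7 = d1 + d4 + d3 = 55/2
  d8 = d3/2 = 13/4
  d9 = d8 - d4/2 - d1 = -45/4
Walk from origin (0, 0):
  seg 1: left by d7 = 55/2 → (-55/2, 0)
  seg 2: down by d6 = 4 → (-55/2, -4)
  seg 3: left by d6 = 4 → (-63/2, -4)
  seg 4: left by d5 = 2 → (-67/2, -4)
  seg 5: left by d6 = 4 → (-75/2, -4)
  seg 6: left by d2 = 3/2 → (-39, -4)
  seg 7: right by d3 = 13/2 → (-65/2, -4)
  seg 8: right by d8 = 13/4 → (-117/4, -4)
  seg 9: up by d8 = 13/4 → (-117/4, -3/4)

d6 = 4
d7 = 55/2
d8 = 13/4
d9 = -45/4
endpoint = (-117/4, -3/4)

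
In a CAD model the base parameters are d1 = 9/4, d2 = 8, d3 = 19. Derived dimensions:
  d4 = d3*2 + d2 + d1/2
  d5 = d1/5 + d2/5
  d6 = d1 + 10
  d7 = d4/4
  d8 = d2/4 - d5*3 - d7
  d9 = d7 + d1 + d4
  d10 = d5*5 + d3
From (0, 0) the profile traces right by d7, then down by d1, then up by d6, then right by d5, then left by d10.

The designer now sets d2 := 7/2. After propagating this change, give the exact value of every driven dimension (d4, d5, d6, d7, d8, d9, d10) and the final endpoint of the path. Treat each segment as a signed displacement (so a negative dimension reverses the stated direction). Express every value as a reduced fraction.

Apply edit: d2 := 7/2
  d4 = d3*2 + d2 + d1/2 = 341/8
  d5 = d1/5 + d2/5 = 23/20
  d6 = d1 + 10 = 49/4
  d7 = d4/4 = 341/32
  d8 = d2/4 - d5*3 - d7 = -2117/160
  d9 = d7 + d1 + d4 = 1777/32
  d10 = d5*5 + d3 = 99/4
Walk from origin (0, 0):
  seg 1: right by d7 = 341/32 → (341/32, 0)
  seg 2: down by d1 = 9/4 → (341/32, -9/4)
  seg 3: up by d6 = 49/4 → (341/32, 10)
  seg 4: right by d5 = 23/20 → (1889/160, 10)
  seg 5: left by d10 = 99/4 → (-2071/160, 10)

d4 = 341/8
d5 = 23/20
d6 = 49/4
d7 = 341/32
d8 = -2117/160
d9 = 1777/32
d10 = 99/4
endpoint = (-2071/160, 10)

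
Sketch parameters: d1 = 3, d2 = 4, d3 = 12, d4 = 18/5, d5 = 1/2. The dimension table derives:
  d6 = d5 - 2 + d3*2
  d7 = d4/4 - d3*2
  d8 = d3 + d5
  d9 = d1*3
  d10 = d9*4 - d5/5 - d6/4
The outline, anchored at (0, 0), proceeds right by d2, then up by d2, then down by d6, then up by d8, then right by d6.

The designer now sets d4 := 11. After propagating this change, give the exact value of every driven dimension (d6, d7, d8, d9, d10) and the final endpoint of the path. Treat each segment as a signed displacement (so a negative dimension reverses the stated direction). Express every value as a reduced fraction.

d6 = 45/2
d7 = -85/4
d8 = 25/2
d9 = 9
d10 = 1211/40
endpoint = (53/2, -6)

Apply edit: d4 := 11
  d6 = d5 - 2 + d3*2 = 45/2
  d7 = d4/4 - d3*2 = -85/4
  d8 = d3 + d5 = 25/2
  d9 = d1*3 = 9
  d10 = d9*4 - d5/5 - d6/4 = 1211/40
Walk from origin (0, 0):
  seg 1: right by d2 = 4 → (4, 0)
  seg 2: up by d2 = 4 → (4, 4)
  seg 3: down by d6 = 45/2 → (4, -37/2)
  seg 4: up by d8 = 25/2 → (4, -6)
  seg 5: right by d6 = 45/2 → (53/2, -6)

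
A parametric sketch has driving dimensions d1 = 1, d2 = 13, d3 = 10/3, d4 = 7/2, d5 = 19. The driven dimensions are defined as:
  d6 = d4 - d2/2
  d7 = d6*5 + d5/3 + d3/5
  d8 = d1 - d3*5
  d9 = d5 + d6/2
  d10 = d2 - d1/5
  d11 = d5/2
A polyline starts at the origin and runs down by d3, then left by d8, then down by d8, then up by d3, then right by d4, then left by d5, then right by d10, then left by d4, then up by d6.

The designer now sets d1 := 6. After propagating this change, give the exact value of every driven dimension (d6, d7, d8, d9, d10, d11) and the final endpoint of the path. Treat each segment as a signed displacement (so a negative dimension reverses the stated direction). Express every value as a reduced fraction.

Apply edit: d1 := 6
  d6 = d4 - d2/2 = -3
  d7 = d6*5 + d5/3 + d3/5 = -8
  d8 = d1 - d3*5 = -32/3
  d9 = d5 + d6/2 = 35/2
  d10 = d2 - d1/5 = 59/5
  d11 = d5/2 = 19/2
Walk from origin (0, 0):
  seg 1: down by d3 = 10/3 → (0, -10/3)
  seg 2: left by d8 = -32/3 → (32/3, -10/3)
  seg 3: down by d8 = -32/3 → (32/3, 22/3)
  seg 4: up by d3 = 10/3 → (32/3, 32/3)
  seg 5: right by d4 = 7/2 → (85/6, 32/3)
  seg 6: left by d5 = 19 → (-29/6, 32/3)
  seg 7: right by d10 = 59/5 → (209/30, 32/3)
  seg 8: left by d4 = 7/2 → (52/15, 32/3)
  seg 9: up by d6 = -3 → (52/15, 23/3)

d6 = -3
d7 = -8
d8 = -32/3
d9 = 35/2
d10 = 59/5
d11 = 19/2
endpoint = (52/15, 23/3)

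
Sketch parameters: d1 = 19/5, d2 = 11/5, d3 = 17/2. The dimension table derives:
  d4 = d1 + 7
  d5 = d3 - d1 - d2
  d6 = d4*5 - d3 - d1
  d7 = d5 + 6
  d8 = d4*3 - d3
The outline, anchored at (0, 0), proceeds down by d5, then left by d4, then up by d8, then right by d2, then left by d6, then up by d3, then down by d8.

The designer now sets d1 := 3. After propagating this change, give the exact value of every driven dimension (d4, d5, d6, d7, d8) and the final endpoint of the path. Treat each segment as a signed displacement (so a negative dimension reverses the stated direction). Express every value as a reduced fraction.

Apply edit: d1 := 3
  d4 = d1 + 7 = 10
  d5 = d3 - d1 - d2 = 33/10
  d6 = d4*5 - d3 - d1 = 77/2
  d7 = d5 + 6 = 93/10
  d8 = d4*3 - d3 = 43/2
Walk from origin (0, 0):
  seg 1: down by d5 = 33/10 → (0, -33/10)
  seg 2: left by d4 = 10 → (-10, -33/10)
  seg 3: up by d8 = 43/2 → (-10, 91/5)
  seg 4: right by d2 = 11/5 → (-39/5, 91/5)
  seg 5: left by d6 = 77/2 → (-463/10, 91/5)
  seg 6: up by d3 = 17/2 → (-463/10, 267/10)
  seg 7: down by d8 = 43/2 → (-463/10, 26/5)

d4 = 10
d5 = 33/10
d6 = 77/2
d7 = 93/10
d8 = 43/2
endpoint = (-463/10, 26/5)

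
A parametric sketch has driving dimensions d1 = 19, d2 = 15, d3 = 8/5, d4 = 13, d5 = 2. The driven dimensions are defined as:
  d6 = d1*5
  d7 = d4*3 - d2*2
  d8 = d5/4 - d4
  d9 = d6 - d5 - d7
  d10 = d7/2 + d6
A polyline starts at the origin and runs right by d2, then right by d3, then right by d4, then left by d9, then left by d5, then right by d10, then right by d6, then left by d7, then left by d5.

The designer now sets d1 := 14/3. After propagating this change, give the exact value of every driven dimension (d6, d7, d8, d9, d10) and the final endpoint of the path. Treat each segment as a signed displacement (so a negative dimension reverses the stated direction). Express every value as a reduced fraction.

d6 = 70/3
d7 = 9
d8 = -25/2
d9 = 37/3
d10 = 167/6
endpoint = (1663/30, 0)

Apply edit: d1 := 14/3
  d6 = d1*5 = 70/3
  d7 = d4*3 - d2*2 = 9
  d8 = d5/4 - d4 = -25/2
  d9 = d6 - d5 - d7 = 37/3
  d10 = d7/2 + d6 = 167/6
Walk from origin (0, 0):
  seg 1: right by d2 = 15 → (15, 0)
  seg 2: right by d3 = 8/5 → (83/5, 0)
  seg 3: right by d4 = 13 → (148/5, 0)
  seg 4: left by d9 = 37/3 → (259/15, 0)
  seg 5: left by d5 = 2 → (229/15, 0)
  seg 6: right by d10 = 167/6 → (431/10, 0)
  seg 7: right by d6 = 70/3 → (1993/30, 0)
  seg 8: left by d7 = 9 → (1723/30, 0)
  seg 9: left by d5 = 2 → (1663/30, 0)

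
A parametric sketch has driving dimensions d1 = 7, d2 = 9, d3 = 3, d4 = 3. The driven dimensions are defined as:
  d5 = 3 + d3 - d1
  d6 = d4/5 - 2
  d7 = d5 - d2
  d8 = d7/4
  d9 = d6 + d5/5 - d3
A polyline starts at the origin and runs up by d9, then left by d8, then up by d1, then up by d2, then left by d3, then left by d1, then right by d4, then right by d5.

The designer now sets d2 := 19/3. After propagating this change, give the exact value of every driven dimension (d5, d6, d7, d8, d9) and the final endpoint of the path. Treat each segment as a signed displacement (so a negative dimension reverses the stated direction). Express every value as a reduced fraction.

d5 = -1
d6 = -7/5
d7 = -22/3
d8 = -11/6
d9 = -23/5
endpoint = (-37/6, 131/15)

Apply edit: d2 := 19/3
  d5 = 3 + d3 - d1 = -1
  d6 = d4/5 - 2 = -7/5
  d7 = d5 - d2 = -22/3
  d8 = d7/4 = -11/6
  d9 = d6 + d5/5 - d3 = -23/5
Walk from origin (0, 0):
  seg 1: up by d9 = -23/5 → (0, -23/5)
  seg 2: left by d8 = -11/6 → (11/6, -23/5)
  seg 3: up by d1 = 7 → (11/6, 12/5)
  seg 4: up by d2 = 19/3 → (11/6, 131/15)
  seg 5: left by d3 = 3 → (-7/6, 131/15)
  seg 6: left by d1 = 7 → (-49/6, 131/15)
  seg 7: right by d4 = 3 → (-31/6, 131/15)
  seg 8: right by d5 = -1 → (-37/6, 131/15)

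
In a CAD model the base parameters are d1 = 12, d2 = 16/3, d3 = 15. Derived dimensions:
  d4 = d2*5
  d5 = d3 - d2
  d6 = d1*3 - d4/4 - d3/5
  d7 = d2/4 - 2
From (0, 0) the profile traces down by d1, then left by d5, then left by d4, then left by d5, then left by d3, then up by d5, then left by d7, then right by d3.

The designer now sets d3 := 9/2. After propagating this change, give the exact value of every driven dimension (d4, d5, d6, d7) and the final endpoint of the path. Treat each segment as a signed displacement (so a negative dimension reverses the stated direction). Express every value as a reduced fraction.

d4 = 80/3
d5 = -5/6
d6 = 853/30
d7 = -2/3
endpoint = (-73/3, -77/6)

Apply edit: d3 := 9/2
  d4 = d2*5 = 80/3
  d5 = d3 - d2 = -5/6
  d6 = d1*3 - d4/4 - d3/5 = 853/30
  d7 = d2/4 - 2 = -2/3
Walk from origin (0, 0):
  seg 1: down by d1 = 12 → (0, -12)
  seg 2: left by d5 = -5/6 → (5/6, -12)
  seg 3: left by d4 = 80/3 → (-155/6, -12)
  seg 4: left by d5 = -5/6 → (-25, -12)
  seg 5: left by d3 = 9/2 → (-59/2, -12)
  seg 6: up by d5 = -5/6 → (-59/2, -77/6)
  seg 7: left by d7 = -2/3 → (-173/6, -77/6)
  seg 8: right by d3 = 9/2 → (-73/3, -77/6)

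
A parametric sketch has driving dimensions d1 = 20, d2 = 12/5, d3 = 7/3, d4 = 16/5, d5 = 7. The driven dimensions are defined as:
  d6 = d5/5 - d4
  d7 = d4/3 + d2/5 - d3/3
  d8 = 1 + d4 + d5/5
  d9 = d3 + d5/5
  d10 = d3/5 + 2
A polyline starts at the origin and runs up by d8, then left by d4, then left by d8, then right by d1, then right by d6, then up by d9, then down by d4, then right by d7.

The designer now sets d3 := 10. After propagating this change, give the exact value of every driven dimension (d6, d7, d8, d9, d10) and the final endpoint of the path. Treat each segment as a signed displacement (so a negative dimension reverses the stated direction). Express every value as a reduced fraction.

d6 = -9/5
d7 = -134/75
d8 = 28/5
d9 = 57/5
d10 = 4
endpoint = (571/75, 69/5)

Apply edit: d3 := 10
  d6 = d5/5 - d4 = -9/5
  d7 = d4/3 + d2/5 - d3/3 = -134/75
  d8 = 1 + d4 + d5/5 = 28/5
  d9 = d3 + d5/5 = 57/5
  d10 = d3/5 + 2 = 4
Walk from origin (0, 0):
  seg 1: up by d8 = 28/5 → (0, 28/5)
  seg 2: left by d4 = 16/5 → (-16/5, 28/5)
  seg 3: left by d8 = 28/5 → (-44/5, 28/5)
  seg 4: right by d1 = 20 → (56/5, 28/5)
  seg 5: right by d6 = -9/5 → (47/5, 28/5)
  seg 6: up by d9 = 57/5 → (47/5, 17)
  seg 7: down by d4 = 16/5 → (47/5, 69/5)
  seg 8: right by d7 = -134/75 → (571/75, 69/5)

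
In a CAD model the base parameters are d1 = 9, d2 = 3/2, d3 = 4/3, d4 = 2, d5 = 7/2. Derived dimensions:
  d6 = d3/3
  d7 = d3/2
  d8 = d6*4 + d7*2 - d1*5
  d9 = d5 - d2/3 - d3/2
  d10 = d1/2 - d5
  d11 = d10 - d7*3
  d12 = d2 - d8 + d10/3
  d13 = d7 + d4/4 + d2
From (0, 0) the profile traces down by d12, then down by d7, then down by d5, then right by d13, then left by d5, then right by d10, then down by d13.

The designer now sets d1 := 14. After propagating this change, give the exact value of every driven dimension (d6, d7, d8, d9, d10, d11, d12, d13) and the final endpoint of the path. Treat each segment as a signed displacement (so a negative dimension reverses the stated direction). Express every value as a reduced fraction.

d6 = 4/9
d7 = 2/3
d8 = -602/9
d9 = 7/3
d10 = 7/2
d11 = 3/2
d12 = 626/9
d13 = 8/3
endpoint = (8/3, -1375/18)

Apply edit: d1 := 14
  d6 = d3/3 = 4/9
  d7 = d3/2 = 2/3
  d8 = d6*4 + d7*2 - d1*5 = -602/9
  d9 = d5 - d2/3 - d3/2 = 7/3
  d10 = d1/2 - d5 = 7/2
  d11 = d10 - d7*3 = 3/2
  d12 = d2 - d8 + d10/3 = 626/9
  d13 = d7 + d4/4 + d2 = 8/3
Walk from origin (0, 0):
  seg 1: down by d12 = 626/9 → (0, -626/9)
  seg 2: down by d7 = 2/3 → (0, -632/9)
  seg 3: down by d5 = 7/2 → (0, -1327/18)
  seg 4: right by d13 = 8/3 → (8/3, -1327/18)
  seg 5: left by d5 = 7/2 → (-5/6, -1327/18)
  seg 6: right by d10 = 7/2 → (8/3, -1327/18)
  seg 7: down by d13 = 8/3 → (8/3, -1375/18)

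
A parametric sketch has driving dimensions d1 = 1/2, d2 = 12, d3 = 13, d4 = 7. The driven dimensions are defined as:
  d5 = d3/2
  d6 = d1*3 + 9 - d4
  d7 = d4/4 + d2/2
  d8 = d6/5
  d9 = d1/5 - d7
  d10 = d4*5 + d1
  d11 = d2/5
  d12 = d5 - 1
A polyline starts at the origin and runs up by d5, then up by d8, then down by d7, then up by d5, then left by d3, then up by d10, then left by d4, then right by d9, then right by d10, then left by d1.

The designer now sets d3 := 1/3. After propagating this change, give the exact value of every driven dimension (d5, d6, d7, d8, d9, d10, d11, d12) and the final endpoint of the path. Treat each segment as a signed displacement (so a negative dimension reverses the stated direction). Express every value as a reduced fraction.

d5 = 1/6
d6 = 7/2
d7 = 31/4
d8 = 7/10
d9 = -153/20
d10 = 71/2
d11 = 12/5
d12 = -5/6
endpoint = (1201/60, 1727/60)

Apply edit: d3 := 1/3
  d5 = d3/2 = 1/6
  d6 = d1*3 + 9 - d4 = 7/2
  d7 = d4/4 + d2/2 = 31/4
  d8 = d6/5 = 7/10
  d9 = d1/5 - d7 = -153/20
  d10 = d4*5 + d1 = 71/2
  d11 = d2/5 = 12/5
  d12 = d5 - 1 = -5/6
Walk from origin (0, 0):
  seg 1: up by d5 = 1/6 → (0, 1/6)
  seg 2: up by d8 = 7/10 → (0, 13/15)
  seg 3: down by d7 = 31/4 → (0, -413/60)
  seg 4: up by d5 = 1/6 → (0, -403/60)
  seg 5: left by d3 = 1/3 → (-1/3, -403/60)
  seg 6: up by d10 = 71/2 → (-1/3, 1727/60)
  seg 7: left by d4 = 7 → (-22/3, 1727/60)
  seg 8: right by d9 = -153/20 → (-899/60, 1727/60)
  seg 9: right by d10 = 71/2 → (1231/60, 1727/60)
  seg 10: left by d1 = 1/2 → (1201/60, 1727/60)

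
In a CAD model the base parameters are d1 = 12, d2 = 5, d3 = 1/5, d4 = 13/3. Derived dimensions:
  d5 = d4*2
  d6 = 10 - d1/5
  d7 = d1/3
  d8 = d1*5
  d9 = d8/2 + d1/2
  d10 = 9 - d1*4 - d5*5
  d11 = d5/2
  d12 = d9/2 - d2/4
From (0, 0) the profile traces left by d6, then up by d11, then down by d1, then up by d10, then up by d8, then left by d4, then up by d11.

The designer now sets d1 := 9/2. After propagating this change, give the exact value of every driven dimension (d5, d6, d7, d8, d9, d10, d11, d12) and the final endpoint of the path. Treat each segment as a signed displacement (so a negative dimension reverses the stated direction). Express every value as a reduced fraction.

Apply edit: d1 := 9/2
  d5 = d4*2 = 26/3
  d6 = 10 - d1/5 = 91/10
  d7 = d1/3 = 3/2
  d8 = d1*5 = 45/2
  d9 = d8/2 + d1/2 = 27/2
  d10 = 9 - d1*4 - d5*5 = -157/3
  d11 = d5/2 = 13/3
  d12 = d9/2 - d2/4 = 11/2
Walk from origin (0, 0):
  seg 1: left by d6 = 91/10 → (-91/10, 0)
  seg 2: up by d11 = 13/3 → (-91/10, 13/3)
  seg 3: down by d1 = 9/2 → (-91/10, -1/6)
  seg 4: up by d10 = -157/3 → (-91/10, -105/2)
  seg 5: up by d8 = 45/2 → (-91/10, -30)
  seg 6: left by d4 = 13/3 → (-403/30, -30)
  seg 7: up by d11 = 13/3 → (-403/30, -77/3)

d5 = 26/3
d6 = 91/10
d7 = 3/2
d8 = 45/2
d9 = 27/2
d10 = -157/3
d11 = 13/3
d12 = 11/2
endpoint = (-403/30, -77/3)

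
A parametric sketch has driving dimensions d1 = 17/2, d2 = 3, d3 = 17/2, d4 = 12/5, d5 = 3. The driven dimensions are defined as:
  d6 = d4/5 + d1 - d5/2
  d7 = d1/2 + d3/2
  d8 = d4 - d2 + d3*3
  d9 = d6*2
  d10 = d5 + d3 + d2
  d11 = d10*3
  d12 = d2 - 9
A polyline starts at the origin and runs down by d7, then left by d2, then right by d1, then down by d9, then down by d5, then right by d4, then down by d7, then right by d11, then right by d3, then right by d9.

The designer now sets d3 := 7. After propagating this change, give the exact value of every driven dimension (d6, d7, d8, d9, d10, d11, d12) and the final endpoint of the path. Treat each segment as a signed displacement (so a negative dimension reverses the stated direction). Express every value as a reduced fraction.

Apply edit: d3 := 7
  d6 = d4/5 + d1 - d5/2 = 187/25
  d7 = d1/2 + d3/2 = 31/4
  d8 = d4 - d2 + d3*3 = 102/5
  d9 = d6*2 = 374/25
  d10 = d5 + d3 + d2 = 13
  d11 = d10*3 = 39
  d12 = d2 - 9 = -6
Walk from origin (0, 0):
  seg 1: down by d7 = 31/4 → (0, -31/4)
  seg 2: left by d2 = 3 → (-3, -31/4)
  seg 3: right by d1 = 17/2 → (11/2, -31/4)
  seg 4: down by d9 = 374/25 → (11/2, -2271/100)
  seg 5: down by d5 = 3 → (11/2, -2571/100)
  seg 6: right by d4 = 12/5 → (79/10, -2571/100)
  seg 7: down by d7 = 31/4 → (79/10, -1673/50)
  seg 8: right by d11 = 39 → (469/10, -1673/50)
  seg 9: right by d3 = 7 → (539/10, -1673/50)
  seg 10: right by d9 = 374/25 → (3443/50, -1673/50)

d6 = 187/25
d7 = 31/4
d8 = 102/5
d9 = 374/25
d10 = 13
d11 = 39
d12 = -6
endpoint = (3443/50, -1673/50)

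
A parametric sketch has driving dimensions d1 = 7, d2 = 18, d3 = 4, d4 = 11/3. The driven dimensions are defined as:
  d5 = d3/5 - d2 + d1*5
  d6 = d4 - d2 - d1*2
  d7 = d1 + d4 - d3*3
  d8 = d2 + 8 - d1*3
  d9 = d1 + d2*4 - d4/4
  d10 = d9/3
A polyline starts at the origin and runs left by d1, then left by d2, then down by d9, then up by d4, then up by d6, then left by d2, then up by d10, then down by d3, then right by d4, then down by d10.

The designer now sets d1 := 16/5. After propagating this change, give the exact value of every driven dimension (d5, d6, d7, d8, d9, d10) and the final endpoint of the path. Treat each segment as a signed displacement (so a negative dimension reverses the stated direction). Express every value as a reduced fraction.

d5 = -6/5
d6 = -311/15
d7 = -77/15
d8 = 82/5
d9 = 4457/60
d10 = 4457/180
endpoint = (-533/15, -1907/20)

Apply edit: d1 := 16/5
  d5 = d3/5 - d2 + d1*5 = -6/5
  d6 = d4 - d2 - d1*2 = -311/15
  d7 = d1 + d4 - d3*3 = -77/15
  d8 = d2 + 8 - d1*3 = 82/5
  d9 = d1 + d2*4 - d4/4 = 4457/60
  d10 = d9/3 = 4457/180
Walk from origin (0, 0):
  seg 1: left by d1 = 16/5 → (-16/5, 0)
  seg 2: left by d2 = 18 → (-106/5, 0)
  seg 3: down by d9 = 4457/60 → (-106/5, -4457/60)
  seg 4: up by d4 = 11/3 → (-106/5, -4237/60)
  seg 5: up by d6 = -311/15 → (-106/5, -1827/20)
  seg 6: left by d2 = 18 → (-196/5, -1827/20)
  seg 7: up by d10 = 4457/180 → (-196/5, -5993/90)
  seg 8: down by d3 = 4 → (-196/5, -6353/90)
  seg 9: right by d4 = 11/3 → (-533/15, -6353/90)
  seg 10: down by d10 = 4457/180 → (-533/15, -1907/20)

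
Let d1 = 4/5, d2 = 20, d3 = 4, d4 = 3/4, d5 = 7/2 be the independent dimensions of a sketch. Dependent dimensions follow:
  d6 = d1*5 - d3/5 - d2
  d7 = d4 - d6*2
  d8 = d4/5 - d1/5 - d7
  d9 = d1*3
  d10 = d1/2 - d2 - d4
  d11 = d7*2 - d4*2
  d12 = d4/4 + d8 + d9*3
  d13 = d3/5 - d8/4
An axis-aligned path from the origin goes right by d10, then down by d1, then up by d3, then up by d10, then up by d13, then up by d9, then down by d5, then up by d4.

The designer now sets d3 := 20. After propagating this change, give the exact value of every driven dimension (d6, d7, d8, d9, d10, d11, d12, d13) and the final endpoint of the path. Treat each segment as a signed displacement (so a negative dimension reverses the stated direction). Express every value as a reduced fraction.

Apply edit: d3 := 20
  d6 = d1*5 - d3/5 - d2 = -20
  d7 = d4 - d6*2 = 163/4
  d8 = d4/5 - d1/5 - d7 = -1019/25
  d9 = d1*3 = 12/5
  d10 = d1/2 - d2 - d4 = -407/20
  d11 = d7*2 - d4*2 = 80
  d12 = d4/4 + d8 + d9*3 = -13349/400
  d13 = d3/5 - d8/4 = 1419/100
Walk from origin (0, 0):
  seg 1: right by d10 = -407/20 → (-407/20, 0)
  seg 2: down by d1 = 4/5 → (-407/20, -4/5)
  seg 3: up by d3 = 20 → (-407/20, 96/5)
  seg 4: up by d10 = -407/20 → (-407/20, -23/20)
  seg 5: up by d13 = 1419/100 → (-407/20, 326/25)
  seg 6: up by d9 = 12/5 → (-407/20, 386/25)
  seg 7: down by d5 = 7/2 → (-407/20, 597/50)
  seg 8: up by d4 = 3/4 → (-407/20, 1269/100)

d6 = -20
d7 = 163/4
d8 = -1019/25
d9 = 12/5
d10 = -407/20
d11 = 80
d12 = -13349/400
d13 = 1419/100
endpoint = (-407/20, 1269/100)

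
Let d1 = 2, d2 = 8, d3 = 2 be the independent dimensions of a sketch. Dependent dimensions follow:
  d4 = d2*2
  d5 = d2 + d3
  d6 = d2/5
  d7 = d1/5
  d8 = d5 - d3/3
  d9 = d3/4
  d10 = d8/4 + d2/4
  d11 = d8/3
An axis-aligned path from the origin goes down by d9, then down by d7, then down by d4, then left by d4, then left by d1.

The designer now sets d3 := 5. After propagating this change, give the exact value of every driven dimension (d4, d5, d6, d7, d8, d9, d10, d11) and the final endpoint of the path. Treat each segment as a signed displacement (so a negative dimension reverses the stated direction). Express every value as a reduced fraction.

Apply edit: d3 := 5
  d4 = d2*2 = 16
  d5 = d2 + d3 = 13
  d6 = d2/5 = 8/5
  d7 = d1/5 = 2/5
  d8 = d5 - d3/3 = 34/3
  d9 = d3/4 = 5/4
  d10 = d8/4 + d2/4 = 29/6
  d11 = d8/3 = 34/9
Walk from origin (0, 0):
  seg 1: down by d9 = 5/4 → (0, -5/4)
  seg 2: down by d7 = 2/5 → (0, -33/20)
  seg 3: down by d4 = 16 → (0, -353/20)
  seg 4: left by d4 = 16 → (-16, -353/20)
  seg 5: left by d1 = 2 → (-18, -353/20)

d4 = 16
d5 = 13
d6 = 8/5
d7 = 2/5
d8 = 34/3
d9 = 5/4
d10 = 29/6
d11 = 34/9
endpoint = (-18, -353/20)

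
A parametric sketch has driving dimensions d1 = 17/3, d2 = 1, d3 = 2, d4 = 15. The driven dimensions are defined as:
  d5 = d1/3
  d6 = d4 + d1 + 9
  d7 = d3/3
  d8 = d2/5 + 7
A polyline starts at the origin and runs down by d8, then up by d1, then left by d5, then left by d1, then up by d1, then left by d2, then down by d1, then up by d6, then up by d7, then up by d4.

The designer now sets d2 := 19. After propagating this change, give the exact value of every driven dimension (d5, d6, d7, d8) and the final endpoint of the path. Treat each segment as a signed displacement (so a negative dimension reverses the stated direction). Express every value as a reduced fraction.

d5 = 17/9
d6 = 89/3
d7 = 2/3
d8 = 54/5
endpoint = (-239/9, 201/5)

Apply edit: d2 := 19
  d5 = d1/3 = 17/9
  d6 = d4 + d1 + 9 = 89/3
  d7 = d3/3 = 2/3
  d8 = d2/5 + 7 = 54/5
Walk from origin (0, 0):
  seg 1: down by d8 = 54/5 → (0, -54/5)
  seg 2: up by d1 = 17/3 → (0, -77/15)
  seg 3: left by d5 = 17/9 → (-17/9, -77/15)
  seg 4: left by d1 = 17/3 → (-68/9, -77/15)
  seg 5: up by d1 = 17/3 → (-68/9, 8/15)
  seg 6: left by d2 = 19 → (-239/9, 8/15)
  seg 7: down by d1 = 17/3 → (-239/9, -77/15)
  seg 8: up by d6 = 89/3 → (-239/9, 368/15)
  seg 9: up by d7 = 2/3 → (-239/9, 126/5)
  seg 10: up by d4 = 15 → (-239/9, 201/5)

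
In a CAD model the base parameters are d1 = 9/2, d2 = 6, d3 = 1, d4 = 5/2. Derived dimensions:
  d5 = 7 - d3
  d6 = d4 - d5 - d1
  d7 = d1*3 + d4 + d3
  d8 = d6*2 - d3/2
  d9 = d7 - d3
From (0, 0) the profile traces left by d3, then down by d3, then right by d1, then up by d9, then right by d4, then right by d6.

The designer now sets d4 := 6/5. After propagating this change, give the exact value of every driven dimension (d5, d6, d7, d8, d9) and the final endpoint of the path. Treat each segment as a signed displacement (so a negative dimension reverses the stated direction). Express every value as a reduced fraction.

Apply edit: d4 := 6/5
  d5 = 7 - d3 = 6
  d6 = d4 - d5 - d1 = -93/10
  d7 = d1*3 + d4 + d3 = 157/10
  d8 = d6*2 - d3/2 = -191/10
  d9 = d7 - d3 = 147/10
Walk from origin (0, 0):
  seg 1: left by d3 = 1 → (-1, 0)
  seg 2: down by d3 = 1 → (-1, -1)
  seg 3: right by d1 = 9/2 → (7/2, -1)
  seg 4: up by d9 = 147/10 → (7/2, 137/10)
  seg 5: right by d4 = 6/5 → (47/10, 137/10)
  seg 6: right by d6 = -93/10 → (-23/5, 137/10)

d5 = 6
d6 = -93/10
d7 = 157/10
d8 = -191/10
d9 = 147/10
endpoint = (-23/5, 137/10)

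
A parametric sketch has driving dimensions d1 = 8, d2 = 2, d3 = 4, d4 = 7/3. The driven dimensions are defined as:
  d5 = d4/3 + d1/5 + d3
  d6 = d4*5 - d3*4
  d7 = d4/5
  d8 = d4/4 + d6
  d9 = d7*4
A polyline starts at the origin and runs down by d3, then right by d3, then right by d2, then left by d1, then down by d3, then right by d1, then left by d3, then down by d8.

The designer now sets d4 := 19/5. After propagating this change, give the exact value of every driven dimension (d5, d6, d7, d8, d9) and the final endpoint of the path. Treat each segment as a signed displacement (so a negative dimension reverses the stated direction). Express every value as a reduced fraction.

d5 = 103/15
d6 = 3
d7 = 19/25
d8 = 79/20
d9 = 76/25
endpoint = (2, -239/20)

Apply edit: d4 := 19/5
  d5 = d4/3 + d1/5 + d3 = 103/15
  d6 = d4*5 - d3*4 = 3
  d7 = d4/5 = 19/25
  d8 = d4/4 + d6 = 79/20
  d9 = d7*4 = 76/25
Walk from origin (0, 0):
  seg 1: down by d3 = 4 → (0, -4)
  seg 2: right by d3 = 4 → (4, -4)
  seg 3: right by d2 = 2 → (6, -4)
  seg 4: left by d1 = 8 → (-2, -4)
  seg 5: down by d3 = 4 → (-2, -8)
  seg 6: right by d1 = 8 → (6, -8)
  seg 7: left by d3 = 4 → (2, -8)
  seg 8: down by d8 = 79/20 → (2, -239/20)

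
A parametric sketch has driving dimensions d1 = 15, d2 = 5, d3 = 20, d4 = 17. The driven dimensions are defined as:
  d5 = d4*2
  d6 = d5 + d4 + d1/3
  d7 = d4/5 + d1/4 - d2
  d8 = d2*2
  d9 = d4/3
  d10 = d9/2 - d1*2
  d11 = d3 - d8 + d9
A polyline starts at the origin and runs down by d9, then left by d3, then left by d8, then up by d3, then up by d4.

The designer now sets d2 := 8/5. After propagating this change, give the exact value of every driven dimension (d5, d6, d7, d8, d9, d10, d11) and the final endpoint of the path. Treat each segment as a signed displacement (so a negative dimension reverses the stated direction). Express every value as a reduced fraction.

d5 = 34
d6 = 56
d7 = 111/20
d8 = 16/5
d9 = 17/3
d10 = -163/6
d11 = 337/15
endpoint = (-116/5, 94/3)

Apply edit: d2 := 8/5
  d5 = d4*2 = 34
  d6 = d5 + d4 + d1/3 = 56
  d7 = d4/5 + d1/4 - d2 = 111/20
  d8 = d2*2 = 16/5
  d9 = d4/3 = 17/3
  d10 = d9/2 - d1*2 = -163/6
  d11 = d3 - d8 + d9 = 337/15
Walk from origin (0, 0):
  seg 1: down by d9 = 17/3 → (0, -17/3)
  seg 2: left by d3 = 20 → (-20, -17/3)
  seg 3: left by d8 = 16/5 → (-116/5, -17/3)
  seg 4: up by d3 = 20 → (-116/5, 43/3)
  seg 5: up by d4 = 17 → (-116/5, 94/3)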